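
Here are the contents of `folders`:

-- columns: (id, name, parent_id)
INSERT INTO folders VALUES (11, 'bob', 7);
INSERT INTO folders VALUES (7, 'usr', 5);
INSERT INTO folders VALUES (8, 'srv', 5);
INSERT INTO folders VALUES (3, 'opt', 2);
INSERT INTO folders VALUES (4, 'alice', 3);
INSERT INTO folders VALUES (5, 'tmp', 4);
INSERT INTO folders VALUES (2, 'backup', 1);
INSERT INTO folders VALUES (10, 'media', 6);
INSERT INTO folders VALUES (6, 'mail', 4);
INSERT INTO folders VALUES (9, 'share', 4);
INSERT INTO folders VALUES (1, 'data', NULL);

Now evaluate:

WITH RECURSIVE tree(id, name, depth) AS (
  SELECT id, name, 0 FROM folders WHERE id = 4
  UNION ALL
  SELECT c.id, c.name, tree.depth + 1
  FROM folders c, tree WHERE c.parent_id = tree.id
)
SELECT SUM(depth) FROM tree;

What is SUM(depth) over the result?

Base: id=4 (alice) at depth 0.
Iteration 1: rows with parent_id in {4} -> tmp (id 5, depth 1), mail (id 6, depth 1), share (id 9, depth 1).
Iteration 2: rows with parent_id in {5,6,9} -> usr (id 7, depth 2), srv (id 8, depth 2), media (id 10, depth 2).
Iteration 3: rows with parent_id in {7,8,10} -> bob (id 11, depth 3).
Iteration 4: no rows with parent_id in {11}; recursion stops.
SUM(depth) = 0 + 1 + 1 + 1 + 2 + 2 + 2 + 3 = 12.

12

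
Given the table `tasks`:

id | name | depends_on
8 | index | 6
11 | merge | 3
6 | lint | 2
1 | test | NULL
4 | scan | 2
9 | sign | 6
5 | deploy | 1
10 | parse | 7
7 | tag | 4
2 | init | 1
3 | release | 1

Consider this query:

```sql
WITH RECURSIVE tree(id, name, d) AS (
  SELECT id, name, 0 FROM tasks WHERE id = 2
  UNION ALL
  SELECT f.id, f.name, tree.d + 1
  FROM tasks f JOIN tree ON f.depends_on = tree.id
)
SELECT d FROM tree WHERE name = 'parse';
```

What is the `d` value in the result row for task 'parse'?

3

Base: id=2 (init) at d 0.
Iteration 1: rows with depends_on in {2} -> scan (id 4, d 1), lint (id 6, d 1).
Iteration 2: rows with depends_on in {4,6} -> tag (id 7, d 2), index (id 8, d 2), sign (id 9, d 2).
Iteration 3: rows with depends_on in {7,8,9} -> parse (id 10, d 3).
Iteration 4: no rows with depends_on in {10}; recursion stops.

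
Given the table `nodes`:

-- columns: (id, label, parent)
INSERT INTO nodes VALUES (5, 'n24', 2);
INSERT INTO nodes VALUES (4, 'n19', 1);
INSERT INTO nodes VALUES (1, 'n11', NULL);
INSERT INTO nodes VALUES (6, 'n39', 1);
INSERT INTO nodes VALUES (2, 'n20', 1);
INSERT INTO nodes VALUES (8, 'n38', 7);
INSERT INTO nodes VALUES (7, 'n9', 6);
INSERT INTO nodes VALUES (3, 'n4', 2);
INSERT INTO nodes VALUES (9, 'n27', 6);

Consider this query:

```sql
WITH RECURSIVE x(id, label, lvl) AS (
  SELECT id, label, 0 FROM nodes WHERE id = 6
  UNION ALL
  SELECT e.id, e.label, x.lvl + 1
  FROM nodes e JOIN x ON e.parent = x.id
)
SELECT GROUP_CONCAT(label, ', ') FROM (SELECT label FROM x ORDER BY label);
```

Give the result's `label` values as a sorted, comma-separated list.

n27, n38, n39, n9

Base: id=6 (n39) at lvl 0.
Iteration 1: rows with parent in {6} -> n9 (id 7, lvl 1), n27 (id 9, lvl 1).
Iteration 2: rows with parent in {7,9} -> n38 (id 8, lvl 2).
Iteration 3: no rows with parent in {8}; recursion stops.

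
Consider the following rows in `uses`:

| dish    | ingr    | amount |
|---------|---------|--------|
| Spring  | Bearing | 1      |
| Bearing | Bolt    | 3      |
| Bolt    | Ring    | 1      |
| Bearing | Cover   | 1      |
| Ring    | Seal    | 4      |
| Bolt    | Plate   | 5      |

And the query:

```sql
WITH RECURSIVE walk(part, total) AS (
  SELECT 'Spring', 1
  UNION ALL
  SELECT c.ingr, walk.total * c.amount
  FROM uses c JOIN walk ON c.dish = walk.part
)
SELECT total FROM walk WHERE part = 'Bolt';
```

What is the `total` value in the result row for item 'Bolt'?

Base: (Spring, total=1).
Iteration 1: components of {Spring} -> Bearing = 1*1 = 1.
Iteration 2: components of {Bearing} -> Bolt = 1*3 = 3, Cover = 1*1 = 1.
Iteration 3: components of {Bolt,Cover} -> Plate = 3*5 = 15, Ring = 3*1 = 3.
Iteration 4: components of {Plate,Ring} -> Seal = 3*4 = 12.
Iteration 5: no further components; recursion stops.

3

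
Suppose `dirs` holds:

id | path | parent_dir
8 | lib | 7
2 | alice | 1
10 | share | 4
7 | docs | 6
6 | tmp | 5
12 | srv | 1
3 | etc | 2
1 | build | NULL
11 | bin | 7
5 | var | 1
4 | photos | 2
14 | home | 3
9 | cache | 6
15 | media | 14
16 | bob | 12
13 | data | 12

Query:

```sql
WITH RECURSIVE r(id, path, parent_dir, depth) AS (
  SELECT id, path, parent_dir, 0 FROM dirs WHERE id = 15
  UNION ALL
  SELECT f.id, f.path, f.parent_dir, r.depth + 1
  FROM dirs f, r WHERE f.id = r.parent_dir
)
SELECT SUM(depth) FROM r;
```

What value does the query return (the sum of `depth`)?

10

Base: id=15 (media), parent_dir=14, depth 0.
Iteration 1: join on id=14 -> home (id 14, parent_dir=3, depth 1).
Iteration 2: join on id=3 -> etc (id 3, parent_dir=2, depth 2).
Iteration 3: join on id=2 -> alice (id 2, parent_dir=1, depth 3).
Iteration 4: join on id=1 -> build (id 1, parent_dir=NULL, depth 4).
Iteration 5: parent_dir is NULL; no match; recursion stops.
SUM(depth) = 0 + 1 + 2 + 3 + 4 = 10.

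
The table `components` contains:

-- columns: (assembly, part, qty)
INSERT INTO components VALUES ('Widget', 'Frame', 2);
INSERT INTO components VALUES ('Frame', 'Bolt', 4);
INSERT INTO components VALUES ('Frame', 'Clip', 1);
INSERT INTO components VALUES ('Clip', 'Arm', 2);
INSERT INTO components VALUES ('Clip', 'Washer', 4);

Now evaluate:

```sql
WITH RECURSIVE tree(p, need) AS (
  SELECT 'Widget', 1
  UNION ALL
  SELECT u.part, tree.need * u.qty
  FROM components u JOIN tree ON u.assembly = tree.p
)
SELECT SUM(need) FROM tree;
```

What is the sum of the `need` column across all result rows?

Base: (Widget, need=1).
Iteration 1: components of {Widget} -> Frame = 1*2 = 2.
Iteration 2: components of {Frame} -> Bolt = 2*4 = 8, Clip = 2*1 = 2.
Iteration 3: components of {Bolt,Clip} -> Arm = 2*2 = 4, Washer = 2*4 = 8.
Iteration 4: no further components; recursion stops.
SUM(need) = 1 + 2 + 8 + 2 + 4 + 8 = 25.

25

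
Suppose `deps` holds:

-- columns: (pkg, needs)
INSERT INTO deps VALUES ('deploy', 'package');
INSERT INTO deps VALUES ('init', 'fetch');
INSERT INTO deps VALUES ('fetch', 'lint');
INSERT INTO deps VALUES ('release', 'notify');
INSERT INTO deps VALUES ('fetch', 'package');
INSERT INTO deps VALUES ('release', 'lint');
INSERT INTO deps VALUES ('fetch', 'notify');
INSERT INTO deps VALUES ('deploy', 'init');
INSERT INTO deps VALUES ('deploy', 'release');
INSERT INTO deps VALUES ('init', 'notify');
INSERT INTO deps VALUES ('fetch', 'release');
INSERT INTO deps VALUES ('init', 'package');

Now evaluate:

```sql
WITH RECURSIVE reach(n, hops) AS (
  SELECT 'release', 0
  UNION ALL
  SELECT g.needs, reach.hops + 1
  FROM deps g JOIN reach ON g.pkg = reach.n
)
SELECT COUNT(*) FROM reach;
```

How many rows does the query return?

Base: (release, hops=0).
Iteration 1: edges from {release} -> (lint, hops=1), (notify, hops=1).
Iteration 2: no outgoing edges from {lint,notify}; recursion stops.
Total rows emitted: 3.

3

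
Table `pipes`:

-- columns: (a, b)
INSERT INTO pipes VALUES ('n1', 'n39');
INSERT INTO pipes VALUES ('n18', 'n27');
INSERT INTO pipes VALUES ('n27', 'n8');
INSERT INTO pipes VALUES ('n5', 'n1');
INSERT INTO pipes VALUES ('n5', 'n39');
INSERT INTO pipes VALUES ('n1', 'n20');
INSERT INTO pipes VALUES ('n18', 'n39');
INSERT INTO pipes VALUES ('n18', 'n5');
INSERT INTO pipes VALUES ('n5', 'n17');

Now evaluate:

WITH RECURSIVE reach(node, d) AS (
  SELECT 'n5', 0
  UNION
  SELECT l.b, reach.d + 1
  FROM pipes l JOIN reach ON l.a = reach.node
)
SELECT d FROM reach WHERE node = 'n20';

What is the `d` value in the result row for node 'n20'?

Base: (n5, d=0).
Iteration 1: edges from {n5} -> (n1, d=1), (n17, d=1), (n39, d=1).
Iteration 2: edges from {n1,n17,n39} -> (n20, d=2), (n39, d=2).
Iteration 3: no outgoing edges from {n20,n39}; recursion stops.

2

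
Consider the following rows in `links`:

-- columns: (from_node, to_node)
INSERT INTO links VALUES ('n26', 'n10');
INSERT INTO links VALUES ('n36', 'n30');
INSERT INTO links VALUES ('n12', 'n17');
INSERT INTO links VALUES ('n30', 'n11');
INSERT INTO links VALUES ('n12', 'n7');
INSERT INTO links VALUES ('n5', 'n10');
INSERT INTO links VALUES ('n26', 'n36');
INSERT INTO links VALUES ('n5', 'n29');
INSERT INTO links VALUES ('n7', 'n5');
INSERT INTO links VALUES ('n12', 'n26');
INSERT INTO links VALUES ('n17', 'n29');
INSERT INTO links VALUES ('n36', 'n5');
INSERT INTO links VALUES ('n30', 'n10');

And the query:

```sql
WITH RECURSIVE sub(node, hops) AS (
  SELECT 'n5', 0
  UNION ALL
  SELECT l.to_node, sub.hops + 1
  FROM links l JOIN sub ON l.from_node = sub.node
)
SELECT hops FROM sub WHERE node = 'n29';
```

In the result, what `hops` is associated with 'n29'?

1

Base: (n5, hops=0).
Iteration 1: edges from {n5} -> (n10, hops=1), (n29, hops=1).
Iteration 2: no outgoing edges from {n10,n29}; recursion stops.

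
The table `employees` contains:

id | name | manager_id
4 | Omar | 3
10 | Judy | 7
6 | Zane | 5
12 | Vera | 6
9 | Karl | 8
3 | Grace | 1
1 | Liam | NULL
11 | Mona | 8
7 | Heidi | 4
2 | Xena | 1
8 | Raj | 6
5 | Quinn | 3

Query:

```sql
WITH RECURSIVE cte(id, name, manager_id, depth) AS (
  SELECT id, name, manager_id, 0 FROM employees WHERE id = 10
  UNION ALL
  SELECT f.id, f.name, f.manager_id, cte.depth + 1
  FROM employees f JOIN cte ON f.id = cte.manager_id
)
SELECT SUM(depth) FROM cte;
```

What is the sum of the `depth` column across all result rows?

Base: id=10 (Judy), manager_id=7, depth 0.
Iteration 1: join on id=7 -> Heidi (id 7, manager_id=4, depth 1).
Iteration 2: join on id=4 -> Omar (id 4, manager_id=3, depth 2).
Iteration 3: join on id=3 -> Grace (id 3, manager_id=1, depth 3).
Iteration 4: join on id=1 -> Liam (id 1, manager_id=NULL, depth 4).
Iteration 5: manager_id is NULL; no match; recursion stops.
SUM(depth) = 0 + 1 + 2 + 3 + 4 = 10.

10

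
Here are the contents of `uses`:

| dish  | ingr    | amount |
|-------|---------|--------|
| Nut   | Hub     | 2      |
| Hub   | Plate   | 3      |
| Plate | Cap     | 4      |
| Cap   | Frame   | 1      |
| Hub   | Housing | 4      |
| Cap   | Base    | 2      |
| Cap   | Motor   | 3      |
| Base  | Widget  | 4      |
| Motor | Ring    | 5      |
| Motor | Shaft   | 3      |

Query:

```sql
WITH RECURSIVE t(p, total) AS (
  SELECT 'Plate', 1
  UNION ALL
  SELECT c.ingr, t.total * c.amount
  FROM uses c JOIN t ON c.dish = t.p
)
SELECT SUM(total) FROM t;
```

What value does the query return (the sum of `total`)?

157

Base: (Plate, total=1).
Iteration 1: components of {Plate} -> Cap = 1*4 = 4.
Iteration 2: components of {Cap} -> Base = 4*2 = 8, Frame = 4*1 = 4, Motor = 4*3 = 12.
Iteration 3: components of {Base,Frame,Motor} -> Ring = 12*5 = 60, Shaft = 12*3 = 36, Widget = 8*4 = 32.
Iteration 4: no further components; recursion stops.
SUM(total) = 1 + 4 + 4 + 8 + 12 + 32 + 60 + 36 = 157.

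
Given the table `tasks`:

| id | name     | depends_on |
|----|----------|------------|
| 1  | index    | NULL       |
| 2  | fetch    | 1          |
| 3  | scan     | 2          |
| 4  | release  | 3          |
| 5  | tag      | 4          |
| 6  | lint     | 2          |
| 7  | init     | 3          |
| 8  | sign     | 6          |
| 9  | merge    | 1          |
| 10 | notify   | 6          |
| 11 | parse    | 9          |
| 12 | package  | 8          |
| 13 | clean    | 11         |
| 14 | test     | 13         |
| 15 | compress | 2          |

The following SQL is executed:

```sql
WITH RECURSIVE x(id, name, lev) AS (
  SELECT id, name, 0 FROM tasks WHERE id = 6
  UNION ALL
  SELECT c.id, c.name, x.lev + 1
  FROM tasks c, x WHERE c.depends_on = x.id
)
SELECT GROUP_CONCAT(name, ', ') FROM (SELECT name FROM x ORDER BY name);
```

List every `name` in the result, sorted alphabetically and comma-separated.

lint, notify, package, sign

Base: id=6 (lint) at lev 0.
Iteration 1: rows with depends_on in {6} -> sign (id 8, lev 1), notify (id 10, lev 1).
Iteration 2: rows with depends_on in {8,10} -> package (id 12, lev 2).
Iteration 3: no rows with depends_on in {12}; recursion stops.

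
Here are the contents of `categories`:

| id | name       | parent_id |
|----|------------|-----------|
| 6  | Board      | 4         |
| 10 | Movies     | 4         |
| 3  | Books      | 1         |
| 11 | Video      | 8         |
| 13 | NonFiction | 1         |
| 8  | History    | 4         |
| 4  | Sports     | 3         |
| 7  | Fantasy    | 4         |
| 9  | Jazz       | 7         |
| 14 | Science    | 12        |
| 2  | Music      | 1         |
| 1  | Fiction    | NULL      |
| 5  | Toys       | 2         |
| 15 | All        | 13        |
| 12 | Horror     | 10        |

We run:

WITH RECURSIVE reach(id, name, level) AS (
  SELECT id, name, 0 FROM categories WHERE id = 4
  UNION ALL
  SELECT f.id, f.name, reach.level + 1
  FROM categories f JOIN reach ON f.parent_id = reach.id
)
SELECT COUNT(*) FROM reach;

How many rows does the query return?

Base: id=4 (Sports) at level 0.
Iteration 1: rows with parent_id in {4} -> Board (id 6, level 1), Fantasy (id 7, level 1), History (id 8, level 1), Movies (id 10, level 1).
Iteration 2: rows with parent_id in {6,7,8,10} -> Jazz (id 9, level 2), Video (id 11, level 2), Horror (id 12, level 2).
Iteration 3: rows with parent_id in {9,11,12} -> Science (id 14, level 3).
Iteration 4: no rows with parent_id in {14}; recursion stops.
Total rows emitted: 9.

9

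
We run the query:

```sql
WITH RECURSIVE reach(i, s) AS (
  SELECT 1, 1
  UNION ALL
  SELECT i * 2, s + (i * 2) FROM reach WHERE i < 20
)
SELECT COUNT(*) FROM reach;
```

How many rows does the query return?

Base: i=1, s=1.
Iteration 1: 1 < 20 holds -> i = 1 * 2 = 2, s = 1 + 2 = 3.
Iteration 2: 2 < 20 holds -> i = 2 * 2 = 4, s = 3 + 4 = 7.
Iteration 3: 4 < 20 holds -> i = 4 * 2 = 8, s = 7 + 8 = 15.
Iteration 4: 8 < 20 holds -> i = 8 * 2 = 16, s = 15 + 16 = 31.
Iteration 5: 16 < 20 holds -> i = 16 * 2 = 32, s = 31 + 32 = 63.
Iteration 6: 32 < 20 fails; recursion stops.
Total rows emitted: 6.

6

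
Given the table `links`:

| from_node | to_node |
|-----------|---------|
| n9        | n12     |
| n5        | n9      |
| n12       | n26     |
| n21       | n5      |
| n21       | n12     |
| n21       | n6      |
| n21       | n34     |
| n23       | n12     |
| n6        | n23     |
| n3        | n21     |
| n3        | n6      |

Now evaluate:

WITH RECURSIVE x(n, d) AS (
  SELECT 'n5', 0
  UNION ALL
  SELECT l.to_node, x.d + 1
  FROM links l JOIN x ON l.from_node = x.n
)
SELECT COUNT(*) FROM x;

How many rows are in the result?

4

Base: (n5, d=0).
Iteration 1: edges from {n5} -> (n9, d=1).
Iteration 2: edges from {n9} -> (n12, d=2).
Iteration 3: edges from {n12} -> (n26, d=3).
Iteration 4: no outgoing edges from {n26}; recursion stops.
Total rows emitted: 4.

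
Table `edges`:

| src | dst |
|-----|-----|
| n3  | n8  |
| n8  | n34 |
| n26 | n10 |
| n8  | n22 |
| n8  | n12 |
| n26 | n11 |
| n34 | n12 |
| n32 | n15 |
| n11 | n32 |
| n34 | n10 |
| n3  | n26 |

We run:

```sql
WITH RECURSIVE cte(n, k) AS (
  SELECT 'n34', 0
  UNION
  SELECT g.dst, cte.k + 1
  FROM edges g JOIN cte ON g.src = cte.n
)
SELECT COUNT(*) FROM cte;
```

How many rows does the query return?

3

Base: (n34, k=0).
Iteration 1: edges from {n34} -> (n10, k=1), (n12, k=1).
Iteration 2: no outgoing edges from {n10,n12}; recursion stops.
Total rows emitted: 3.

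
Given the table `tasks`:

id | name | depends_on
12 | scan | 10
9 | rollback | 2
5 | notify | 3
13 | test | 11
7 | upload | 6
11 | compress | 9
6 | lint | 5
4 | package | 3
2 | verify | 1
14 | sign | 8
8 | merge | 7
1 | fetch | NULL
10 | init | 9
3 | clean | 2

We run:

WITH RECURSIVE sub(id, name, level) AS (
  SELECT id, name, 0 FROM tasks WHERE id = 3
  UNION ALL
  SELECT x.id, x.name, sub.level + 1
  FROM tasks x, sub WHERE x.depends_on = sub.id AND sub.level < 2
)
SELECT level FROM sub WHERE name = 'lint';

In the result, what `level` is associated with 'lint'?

2

Base: id=3 (clean) at level 0.
Iteration 1: rows with depends_on in {3} -> package (id 4, level 1), notify (id 5, level 1).
Iteration 2: rows with depends_on in {4,5} -> lint (id 6, level 2).
Iteration 3: level < 2 fails for all current rows; recursion stops.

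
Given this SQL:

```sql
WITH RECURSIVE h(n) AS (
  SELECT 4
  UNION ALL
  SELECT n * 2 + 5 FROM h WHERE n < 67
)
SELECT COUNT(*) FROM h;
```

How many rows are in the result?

Base: n=4.
Iteration 1: 4 < 67 holds -> n = 4 * 2 + 5 = 13.
Iteration 2: 13 < 67 holds -> n = 13 * 2 + 5 = 31.
Iteration 3: 31 < 67 holds -> n = 31 * 2 + 5 = 67.
Iteration 4: 67 < 67 fails; recursion stops.
Total rows emitted: 4.

4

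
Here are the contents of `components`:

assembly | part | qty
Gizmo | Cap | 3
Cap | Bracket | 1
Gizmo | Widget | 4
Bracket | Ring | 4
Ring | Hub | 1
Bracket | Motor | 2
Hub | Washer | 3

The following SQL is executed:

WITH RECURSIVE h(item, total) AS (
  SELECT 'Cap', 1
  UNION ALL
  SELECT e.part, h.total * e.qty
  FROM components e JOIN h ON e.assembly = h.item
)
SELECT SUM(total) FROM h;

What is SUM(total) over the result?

Base: (Cap, total=1).
Iteration 1: components of {Cap} -> Bracket = 1*1 = 1.
Iteration 2: components of {Bracket} -> Motor = 1*2 = 2, Ring = 1*4 = 4.
Iteration 3: components of {Motor,Ring} -> Hub = 4*1 = 4.
Iteration 4: components of {Hub} -> Washer = 4*3 = 12.
Iteration 5: no further components; recursion stops.
SUM(total) = 1 + 1 + 4 + 2 + 4 + 12 = 24.

24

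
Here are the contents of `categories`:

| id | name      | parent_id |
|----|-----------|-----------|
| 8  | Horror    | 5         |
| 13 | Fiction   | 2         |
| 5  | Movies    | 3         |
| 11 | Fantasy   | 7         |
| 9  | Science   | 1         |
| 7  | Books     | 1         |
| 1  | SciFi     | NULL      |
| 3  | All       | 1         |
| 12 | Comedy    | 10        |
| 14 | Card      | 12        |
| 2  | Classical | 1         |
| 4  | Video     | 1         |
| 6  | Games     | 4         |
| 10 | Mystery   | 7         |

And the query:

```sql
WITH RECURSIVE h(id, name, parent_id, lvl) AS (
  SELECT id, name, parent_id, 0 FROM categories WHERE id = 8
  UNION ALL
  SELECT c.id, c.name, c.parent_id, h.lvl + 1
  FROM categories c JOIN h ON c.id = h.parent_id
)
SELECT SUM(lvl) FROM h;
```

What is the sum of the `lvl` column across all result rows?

Base: id=8 (Horror), parent_id=5, lvl 0.
Iteration 1: join on id=5 -> Movies (id 5, parent_id=3, lvl 1).
Iteration 2: join on id=3 -> All (id 3, parent_id=1, lvl 2).
Iteration 3: join on id=1 -> SciFi (id 1, parent_id=NULL, lvl 3).
Iteration 4: parent_id is NULL; no match; recursion stops.
SUM(lvl) = 0 + 1 + 2 + 3 = 6.

6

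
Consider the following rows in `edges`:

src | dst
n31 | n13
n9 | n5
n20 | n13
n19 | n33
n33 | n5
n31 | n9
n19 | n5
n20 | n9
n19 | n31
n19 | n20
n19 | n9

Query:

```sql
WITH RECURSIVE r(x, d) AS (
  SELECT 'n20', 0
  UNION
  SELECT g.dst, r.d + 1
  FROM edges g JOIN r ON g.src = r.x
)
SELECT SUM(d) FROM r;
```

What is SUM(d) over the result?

Base: (n20, d=0).
Iteration 1: edges from {n20} -> (n13, d=1), (n9, d=1).
Iteration 2: edges from {n13,n9} -> (n5, d=2).
Iteration 3: no outgoing edges from {n5}; recursion stops.
SUM(d) = 0 + 1 + 1 + 2 = 4.

4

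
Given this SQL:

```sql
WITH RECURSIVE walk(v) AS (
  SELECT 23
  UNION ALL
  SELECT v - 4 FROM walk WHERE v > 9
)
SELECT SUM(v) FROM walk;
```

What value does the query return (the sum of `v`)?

Base: v=23.
Iteration 1: 23 > 9 holds -> v = 23 - 4 = 19.
Iteration 2: 19 > 9 holds -> v = 19 - 4 = 15.
Iteration 3: 15 > 9 holds -> v = 15 - 4 = 11.
Iteration 4: 11 > 9 holds -> v = 11 - 4 = 7.
Iteration 5: 7 > 9 fails; recursion stops.
SUM(v) = 23 + 19 + 15 + 11 + 7 = 75.

75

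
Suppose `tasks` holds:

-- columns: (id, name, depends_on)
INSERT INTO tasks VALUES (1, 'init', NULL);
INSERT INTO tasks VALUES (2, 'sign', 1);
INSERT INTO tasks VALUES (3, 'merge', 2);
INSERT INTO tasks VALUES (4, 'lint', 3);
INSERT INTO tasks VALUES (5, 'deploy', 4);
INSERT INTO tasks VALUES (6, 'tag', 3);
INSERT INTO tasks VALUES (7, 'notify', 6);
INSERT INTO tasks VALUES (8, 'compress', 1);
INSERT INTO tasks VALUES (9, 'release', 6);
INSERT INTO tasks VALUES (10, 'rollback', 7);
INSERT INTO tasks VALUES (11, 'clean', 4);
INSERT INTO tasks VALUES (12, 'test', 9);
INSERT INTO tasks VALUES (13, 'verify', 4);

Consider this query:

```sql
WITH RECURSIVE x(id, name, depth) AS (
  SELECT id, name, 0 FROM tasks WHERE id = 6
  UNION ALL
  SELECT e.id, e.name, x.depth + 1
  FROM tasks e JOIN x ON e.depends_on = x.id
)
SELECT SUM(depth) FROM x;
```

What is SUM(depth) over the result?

6

Base: id=6 (tag) at depth 0.
Iteration 1: rows with depends_on in {6} -> notify (id 7, depth 1), release (id 9, depth 1).
Iteration 2: rows with depends_on in {7,9} -> rollback (id 10, depth 2), test (id 12, depth 2).
Iteration 3: no rows with depends_on in {10,12}; recursion stops.
SUM(depth) = 0 + 1 + 1 + 2 + 2 = 6.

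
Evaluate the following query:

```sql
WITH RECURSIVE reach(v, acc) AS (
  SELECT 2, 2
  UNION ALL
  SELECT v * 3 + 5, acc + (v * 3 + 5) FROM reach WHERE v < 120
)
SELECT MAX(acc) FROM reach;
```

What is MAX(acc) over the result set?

Base: v=2, acc=2.
Iteration 1: 2 < 120 holds -> v = 2 * 3 + 5 = 11, acc = 2 + 11 = 13.
Iteration 2: 11 < 120 holds -> v = 11 * 3 + 5 = 38, acc = 13 + 38 = 51.
Iteration 3: 38 < 120 holds -> v = 38 * 3 + 5 = 119, acc = 51 + 119 = 170.
Iteration 4: 119 < 120 holds -> v = 119 * 3 + 5 = 362, acc = 170 + 362 = 532.
Iteration 5: 362 < 120 fails; recursion stops.
acc values: 2, 13, 51, 170, 532; the maximum is 532.

532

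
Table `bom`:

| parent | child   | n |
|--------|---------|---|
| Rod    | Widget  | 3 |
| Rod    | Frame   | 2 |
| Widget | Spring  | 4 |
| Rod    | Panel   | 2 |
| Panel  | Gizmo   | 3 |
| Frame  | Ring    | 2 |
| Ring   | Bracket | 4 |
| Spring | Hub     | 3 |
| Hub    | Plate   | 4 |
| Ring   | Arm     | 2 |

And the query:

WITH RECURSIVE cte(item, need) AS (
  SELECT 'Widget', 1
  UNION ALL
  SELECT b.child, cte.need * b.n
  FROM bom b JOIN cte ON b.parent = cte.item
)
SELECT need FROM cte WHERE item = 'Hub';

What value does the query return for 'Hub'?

Base: (Widget, need=1).
Iteration 1: components of {Widget} -> Spring = 1*4 = 4.
Iteration 2: components of {Spring} -> Hub = 4*3 = 12.
Iteration 3: components of {Hub} -> Plate = 12*4 = 48.
Iteration 4: no further components; recursion stops.

12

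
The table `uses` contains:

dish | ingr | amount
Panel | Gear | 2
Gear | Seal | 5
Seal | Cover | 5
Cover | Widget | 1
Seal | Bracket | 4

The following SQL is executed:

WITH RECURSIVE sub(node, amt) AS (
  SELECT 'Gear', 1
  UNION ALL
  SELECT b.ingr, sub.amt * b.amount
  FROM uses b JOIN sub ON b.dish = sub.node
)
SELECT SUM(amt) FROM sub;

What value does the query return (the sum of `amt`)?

76

Base: (Gear, amt=1).
Iteration 1: components of {Gear} -> Seal = 1*5 = 5.
Iteration 2: components of {Seal} -> Bracket = 5*4 = 20, Cover = 5*5 = 25.
Iteration 3: components of {Bracket,Cover} -> Widget = 25*1 = 25.
Iteration 4: no further components; recursion stops.
SUM(amt) = 1 + 5 + 25 + 20 + 25 = 76.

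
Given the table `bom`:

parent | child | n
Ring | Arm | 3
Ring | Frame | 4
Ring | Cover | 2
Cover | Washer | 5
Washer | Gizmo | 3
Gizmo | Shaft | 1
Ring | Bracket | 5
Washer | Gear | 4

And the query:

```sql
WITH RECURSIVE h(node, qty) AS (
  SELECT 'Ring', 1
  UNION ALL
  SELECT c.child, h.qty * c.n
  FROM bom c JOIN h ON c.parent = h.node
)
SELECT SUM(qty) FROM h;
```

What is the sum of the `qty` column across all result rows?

125

Base: (Ring, qty=1).
Iteration 1: components of {Ring} -> Arm = 1*3 = 3, Bracket = 1*5 = 5, Cover = 1*2 = 2, Frame = 1*4 = 4.
Iteration 2: components of {Arm,Bracket,Cover,Frame} -> Washer = 2*5 = 10.
Iteration 3: components of {Washer} -> Gear = 10*4 = 40, Gizmo = 10*3 = 30.
Iteration 4: components of {Gear,Gizmo} -> Shaft = 30*1 = 30.
Iteration 5: no further components; recursion stops.
SUM(qty) = 1 + 3 + 4 + 2 + 5 + 10 + 30 + 40 + 30 = 125.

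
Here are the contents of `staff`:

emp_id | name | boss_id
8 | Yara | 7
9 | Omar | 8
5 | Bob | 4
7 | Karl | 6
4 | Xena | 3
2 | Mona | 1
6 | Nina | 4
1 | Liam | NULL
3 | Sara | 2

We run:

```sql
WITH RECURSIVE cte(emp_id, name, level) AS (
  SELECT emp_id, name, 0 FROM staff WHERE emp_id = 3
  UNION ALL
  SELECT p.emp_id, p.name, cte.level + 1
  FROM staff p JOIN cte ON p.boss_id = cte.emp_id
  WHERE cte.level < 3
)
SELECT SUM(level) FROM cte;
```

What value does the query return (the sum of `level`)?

8

Base: emp_id=3 (Sara) at level 0.
Iteration 1: rows with boss_id in {3} -> Xena (id 4, level 1).
Iteration 2: rows with boss_id in {4} -> Bob (id 5, level 2), Nina (id 6, level 2).
Iteration 3: rows with boss_id in {5,6} -> Karl (id 7, level 3).
Iteration 4: level < 3 fails for all current rows; recursion stops.
SUM(level) = 0 + 1 + 2 + 2 + 3 = 8.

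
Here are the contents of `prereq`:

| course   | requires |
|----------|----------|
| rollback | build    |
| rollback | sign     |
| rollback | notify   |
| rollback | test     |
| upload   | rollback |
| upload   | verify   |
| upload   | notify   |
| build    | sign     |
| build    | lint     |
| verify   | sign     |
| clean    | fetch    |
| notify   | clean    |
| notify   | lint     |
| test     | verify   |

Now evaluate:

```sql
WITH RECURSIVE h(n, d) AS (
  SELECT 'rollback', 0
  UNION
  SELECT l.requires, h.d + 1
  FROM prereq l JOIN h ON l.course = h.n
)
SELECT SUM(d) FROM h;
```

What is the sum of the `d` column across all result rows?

18

Base: (rollback, d=0).
Iteration 1: edges from {rollback} -> (build, d=1), (notify, d=1), (sign, d=1), (test, d=1).
Iteration 2: edges from {build,notify,sign,test} -> (clean, d=2), (lint, d=2), (sign, d=2), (verify, d=2). [UNION drops 1 duplicate row(s)]
Iteration 3: edges from {clean,lint,sign,verify} -> (fetch, d=3), (sign, d=3).
Iteration 4: no outgoing edges from {fetch,sign}; recursion stops.
SUM(d) = 0 + 1 + 1 + 1 + 1 + 2 + 2 + 2 + 2 + 3 + 3 = 18.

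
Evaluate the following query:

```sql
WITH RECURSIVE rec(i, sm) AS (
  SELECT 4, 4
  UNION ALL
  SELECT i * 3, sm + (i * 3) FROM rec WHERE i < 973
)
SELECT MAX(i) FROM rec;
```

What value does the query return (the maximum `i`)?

2916

Base: i=4, sm=4.
Iteration 1: 4 < 973 holds -> i = 4 * 3 = 12, sm = 4 + 12 = 16.
Iteration 2: 12 < 973 holds -> i = 12 * 3 = 36, sm = 16 + 36 = 52.
Iteration 3: 36 < 973 holds -> i = 36 * 3 = 108, sm = 52 + 108 = 160.
Iteration 4: 108 < 973 holds -> i = 108 * 3 = 324, sm = 160 + 324 = 484.
Iteration 5: 324 < 973 holds -> i = 324 * 3 = 972, sm = 484 + 972 = 1456.
Iteration 6: 972 < 973 holds -> i = 972 * 3 = 2916, sm = 1456 + 2916 = 4372.
Iteration 7: 2916 < 973 fails; recursion stops.
i values: 4, 12, 36, 108, 324, 972, 2916; the maximum is 2916.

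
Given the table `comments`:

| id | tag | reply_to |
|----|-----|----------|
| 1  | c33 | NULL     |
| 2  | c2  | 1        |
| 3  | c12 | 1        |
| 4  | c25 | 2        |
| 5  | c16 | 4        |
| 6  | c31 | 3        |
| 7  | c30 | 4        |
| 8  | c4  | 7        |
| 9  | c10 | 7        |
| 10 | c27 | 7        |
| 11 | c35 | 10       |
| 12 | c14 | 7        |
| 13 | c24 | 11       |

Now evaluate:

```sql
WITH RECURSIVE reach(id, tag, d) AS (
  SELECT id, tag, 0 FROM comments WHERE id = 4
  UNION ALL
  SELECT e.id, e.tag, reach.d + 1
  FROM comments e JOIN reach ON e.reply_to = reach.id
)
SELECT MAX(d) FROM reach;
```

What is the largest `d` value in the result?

Base: id=4 (c25) at d 0.
Iteration 1: rows with reply_to in {4} -> c16 (id 5, d 1), c30 (id 7, d 1).
Iteration 2: rows with reply_to in {5,7} -> c4 (id 8, d 2), c10 (id 9, d 2), c27 (id 10, d 2), c14 (id 12, d 2).
Iteration 3: rows with reply_to in {8,9,10,12} -> c35 (id 11, d 3).
Iteration 4: rows with reply_to in {11} -> c24 (id 13, d 4).
Iteration 5: no rows with reply_to in {13}; recursion stops.
d values: 0, 1, 1, 2, 2, 2, 2, 3, 4; the maximum is 4.

4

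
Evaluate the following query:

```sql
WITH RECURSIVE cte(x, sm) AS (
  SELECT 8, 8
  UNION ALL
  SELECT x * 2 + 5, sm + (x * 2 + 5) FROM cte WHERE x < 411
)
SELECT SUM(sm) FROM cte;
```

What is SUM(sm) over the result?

Base: x=8, sm=8.
Iteration 1: 8 < 411 holds -> x = 8 * 2 + 5 = 21, sm = 8 + 21 = 29.
Iteration 2: 21 < 411 holds -> x = 21 * 2 + 5 = 47, sm = 29 + 47 = 76.
Iteration 3: 47 < 411 holds -> x = 47 * 2 + 5 = 99, sm = 76 + 99 = 175.
Iteration 4: 99 < 411 holds -> x = 99 * 2 + 5 = 203, sm = 175 + 203 = 378.
Iteration 5: 203 < 411 holds -> x = 203 * 2 + 5 = 411, sm = 378 + 411 = 789.
Iteration 6: 411 < 411 fails; recursion stops.
SUM(sm) = 8 + 29 + 76 + 175 + 378 + 789 = 1455.

1455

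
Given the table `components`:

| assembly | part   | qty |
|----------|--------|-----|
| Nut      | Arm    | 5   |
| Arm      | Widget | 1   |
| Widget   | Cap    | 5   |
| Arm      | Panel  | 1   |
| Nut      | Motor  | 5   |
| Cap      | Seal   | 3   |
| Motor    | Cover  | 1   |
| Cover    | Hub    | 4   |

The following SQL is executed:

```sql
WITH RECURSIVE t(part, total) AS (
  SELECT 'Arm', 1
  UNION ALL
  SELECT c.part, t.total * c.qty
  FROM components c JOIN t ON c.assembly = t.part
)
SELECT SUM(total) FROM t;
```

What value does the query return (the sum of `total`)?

23

Base: (Arm, total=1).
Iteration 1: components of {Arm} -> Panel = 1*1 = 1, Widget = 1*1 = 1.
Iteration 2: components of {Panel,Widget} -> Cap = 1*5 = 5.
Iteration 3: components of {Cap} -> Seal = 5*3 = 15.
Iteration 4: no further components; recursion stops.
SUM(total) = 1 + 1 + 1 + 5 + 15 = 23.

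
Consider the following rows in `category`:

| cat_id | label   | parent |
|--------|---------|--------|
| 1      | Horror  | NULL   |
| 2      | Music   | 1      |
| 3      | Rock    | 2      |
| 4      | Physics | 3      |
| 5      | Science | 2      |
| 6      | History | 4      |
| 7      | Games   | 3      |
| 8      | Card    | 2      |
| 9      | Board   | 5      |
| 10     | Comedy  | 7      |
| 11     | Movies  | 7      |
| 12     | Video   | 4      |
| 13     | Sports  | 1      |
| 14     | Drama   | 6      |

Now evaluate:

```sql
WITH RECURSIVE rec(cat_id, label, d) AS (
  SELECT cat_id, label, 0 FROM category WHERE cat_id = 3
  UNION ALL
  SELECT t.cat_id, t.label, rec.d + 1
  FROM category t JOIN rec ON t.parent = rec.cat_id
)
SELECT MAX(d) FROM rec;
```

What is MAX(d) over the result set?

3

Base: cat_id=3 (Rock) at d 0.
Iteration 1: rows with parent in {3} -> Physics (id 4, d 1), Games (id 7, d 1).
Iteration 2: rows with parent in {4,7} -> History (id 6, d 2), Comedy (id 10, d 2), Movies (id 11, d 2), Video (id 12, d 2).
Iteration 3: rows with parent in {6,10,11,12} -> Drama (id 14, d 3).
Iteration 4: no rows with parent in {14}; recursion stops.
d values: 0, 1, 1, 2, 2, 2, 2, 3; the maximum is 3.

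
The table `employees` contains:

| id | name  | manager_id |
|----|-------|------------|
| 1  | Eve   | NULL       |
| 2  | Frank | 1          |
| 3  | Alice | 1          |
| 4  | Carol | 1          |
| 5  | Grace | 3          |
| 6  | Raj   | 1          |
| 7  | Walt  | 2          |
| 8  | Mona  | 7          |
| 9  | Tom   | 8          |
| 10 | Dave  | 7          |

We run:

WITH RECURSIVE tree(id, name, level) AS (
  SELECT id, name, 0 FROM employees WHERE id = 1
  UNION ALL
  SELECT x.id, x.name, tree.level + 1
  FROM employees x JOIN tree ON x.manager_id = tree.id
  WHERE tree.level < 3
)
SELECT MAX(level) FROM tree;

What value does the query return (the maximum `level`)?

Base: id=1 (Eve) at level 0.
Iteration 1: rows with manager_id in {1} -> Frank (id 2, level 1), Alice (id 3, level 1), Carol (id 4, level 1), Raj (id 6, level 1).
Iteration 2: rows with manager_id in {2,3,4,6} -> Grace (id 5, level 2), Walt (id 7, level 2).
Iteration 3: rows with manager_id in {5,7} -> Mona (id 8, level 3), Dave (id 10, level 3).
Iteration 4: level < 3 fails for all current rows; recursion stops.
level values: 0, 1, 1, 1, 1, 2, 2, 3, 3; the maximum is 3.

3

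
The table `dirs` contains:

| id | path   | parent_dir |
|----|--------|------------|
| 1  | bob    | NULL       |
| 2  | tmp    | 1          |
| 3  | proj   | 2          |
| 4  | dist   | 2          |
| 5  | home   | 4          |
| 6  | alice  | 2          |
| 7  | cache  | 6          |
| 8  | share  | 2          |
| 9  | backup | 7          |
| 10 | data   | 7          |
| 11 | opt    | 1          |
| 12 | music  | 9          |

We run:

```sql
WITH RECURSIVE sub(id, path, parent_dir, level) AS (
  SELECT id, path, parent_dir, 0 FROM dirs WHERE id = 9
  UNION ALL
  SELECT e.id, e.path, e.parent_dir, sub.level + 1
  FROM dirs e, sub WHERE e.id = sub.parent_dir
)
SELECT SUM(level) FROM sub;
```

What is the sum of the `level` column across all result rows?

Base: id=9 (backup), parent_dir=7, level 0.
Iteration 1: join on id=7 -> cache (id 7, parent_dir=6, level 1).
Iteration 2: join on id=6 -> alice (id 6, parent_dir=2, level 2).
Iteration 3: join on id=2 -> tmp (id 2, parent_dir=1, level 3).
Iteration 4: join on id=1 -> bob (id 1, parent_dir=NULL, level 4).
Iteration 5: parent_dir is NULL; no match; recursion stops.
SUM(level) = 0 + 1 + 2 + 3 + 4 = 10.

10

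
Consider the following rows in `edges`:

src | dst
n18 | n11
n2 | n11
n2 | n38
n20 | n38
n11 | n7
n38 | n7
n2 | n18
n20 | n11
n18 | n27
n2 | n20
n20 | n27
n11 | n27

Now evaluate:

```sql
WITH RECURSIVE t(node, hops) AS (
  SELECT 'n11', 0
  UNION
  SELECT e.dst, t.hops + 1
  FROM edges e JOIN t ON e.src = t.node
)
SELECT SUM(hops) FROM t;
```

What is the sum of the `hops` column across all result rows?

Base: (n11, hops=0).
Iteration 1: edges from {n11} -> (n27, hops=1), (n7, hops=1).
Iteration 2: no outgoing edges from {n27,n7}; recursion stops.
SUM(hops) = 0 + 1 + 1 = 2.

2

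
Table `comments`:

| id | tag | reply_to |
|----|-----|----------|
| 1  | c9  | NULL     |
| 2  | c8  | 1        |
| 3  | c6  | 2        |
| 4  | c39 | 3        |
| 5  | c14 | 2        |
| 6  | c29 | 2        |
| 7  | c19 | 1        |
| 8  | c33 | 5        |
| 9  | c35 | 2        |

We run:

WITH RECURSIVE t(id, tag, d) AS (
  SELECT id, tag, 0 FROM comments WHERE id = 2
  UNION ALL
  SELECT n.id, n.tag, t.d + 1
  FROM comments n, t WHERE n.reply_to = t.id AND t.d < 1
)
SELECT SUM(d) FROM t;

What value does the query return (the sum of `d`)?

Base: id=2 (c8) at d 0.
Iteration 1: rows with reply_to in {2} -> c6 (id 3, d 1), c14 (id 5, d 1), c29 (id 6, d 1), c35 (id 9, d 1).
Iteration 2: d < 1 fails for all current rows; recursion stops.
SUM(d) = 0 + 1 + 1 + 1 + 1 = 4.

4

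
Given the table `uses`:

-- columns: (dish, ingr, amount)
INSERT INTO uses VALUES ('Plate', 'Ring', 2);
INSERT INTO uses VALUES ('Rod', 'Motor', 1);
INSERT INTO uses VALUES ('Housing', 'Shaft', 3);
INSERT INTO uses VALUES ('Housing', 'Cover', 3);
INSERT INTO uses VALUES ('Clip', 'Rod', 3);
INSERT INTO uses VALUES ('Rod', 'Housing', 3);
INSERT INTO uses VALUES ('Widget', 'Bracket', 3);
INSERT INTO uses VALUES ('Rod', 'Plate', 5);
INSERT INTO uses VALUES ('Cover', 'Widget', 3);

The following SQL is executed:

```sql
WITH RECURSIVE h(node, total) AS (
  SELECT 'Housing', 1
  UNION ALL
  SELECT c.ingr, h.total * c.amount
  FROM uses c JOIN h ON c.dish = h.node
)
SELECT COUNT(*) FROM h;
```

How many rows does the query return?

5

Base: (Housing, total=1).
Iteration 1: components of {Housing} -> Cover = 1*3 = 3, Shaft = 1*3 = 3.
Iteration 2: components of {Cover,Shaft} -> Widget = 3*3 = 9.
Iteration 3: components of {Widget} -> Bracket = 9*3 = 27.
Iteration 4: no further components; recursion stops.
Total rows emitted: 5.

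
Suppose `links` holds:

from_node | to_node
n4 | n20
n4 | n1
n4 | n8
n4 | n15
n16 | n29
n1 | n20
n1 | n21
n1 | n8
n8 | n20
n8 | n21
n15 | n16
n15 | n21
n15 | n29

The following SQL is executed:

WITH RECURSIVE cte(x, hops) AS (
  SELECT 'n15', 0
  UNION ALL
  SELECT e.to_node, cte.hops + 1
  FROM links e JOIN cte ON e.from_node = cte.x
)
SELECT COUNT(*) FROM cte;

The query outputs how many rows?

Base: (n15, hops=0).
Iteration 1: edges from {n15} -> (n16, hops=1), (n21, hops=1), (n29, hops=1).
Iteration 2: edges from {n16,n21,n29} -> (n29, hops=2).
Iteration 3: no outgoing edges from {n29}; recursion stops.
Total rows emitted: 5.

5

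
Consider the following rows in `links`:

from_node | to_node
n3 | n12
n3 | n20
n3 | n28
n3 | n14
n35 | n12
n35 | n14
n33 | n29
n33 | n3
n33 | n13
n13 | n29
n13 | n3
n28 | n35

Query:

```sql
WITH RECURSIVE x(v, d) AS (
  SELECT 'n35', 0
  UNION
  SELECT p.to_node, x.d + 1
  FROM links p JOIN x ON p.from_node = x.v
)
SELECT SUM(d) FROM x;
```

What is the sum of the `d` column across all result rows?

Base: (n35, d=0).
Iteration 1: edges from {n35} -> (n12, d=1), (n14, d=1).
Iteration 2: no outgoing edges from {n12,n14}; recursion stops.
SUM(d) = 0 + 1 + 1 = 2.

2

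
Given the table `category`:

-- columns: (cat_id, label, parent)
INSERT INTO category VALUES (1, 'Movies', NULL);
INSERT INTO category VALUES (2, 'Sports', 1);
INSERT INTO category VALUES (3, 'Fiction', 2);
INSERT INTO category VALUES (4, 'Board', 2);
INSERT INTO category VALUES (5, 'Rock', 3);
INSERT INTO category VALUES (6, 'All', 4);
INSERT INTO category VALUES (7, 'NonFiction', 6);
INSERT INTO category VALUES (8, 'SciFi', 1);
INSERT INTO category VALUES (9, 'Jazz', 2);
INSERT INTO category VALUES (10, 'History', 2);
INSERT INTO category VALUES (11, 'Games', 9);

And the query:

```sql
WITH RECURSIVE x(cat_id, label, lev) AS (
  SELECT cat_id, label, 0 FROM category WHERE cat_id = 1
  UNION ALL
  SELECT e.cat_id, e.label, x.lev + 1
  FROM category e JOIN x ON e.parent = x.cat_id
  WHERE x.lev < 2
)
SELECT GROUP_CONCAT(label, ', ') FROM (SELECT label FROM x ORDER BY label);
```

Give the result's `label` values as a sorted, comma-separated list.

Board, Fiction, History, Jazz, Movies, SciFi, Sports

Base: cat_id=1 (Movies) at lev 0.
Iteration 1: rows with parent in {1} -> Sports (id 2, lev 1), SciFi (id 8, lev 1).
Iteration 2: rows with parent in {2,8} -> Fiction (id 3, lev 2), Board (id 4, lev 2), Jazz (id 9, lev 2), History (id 10, lev 2).
Iteration 3: lev < 2 fails for all current rows; recursion stops.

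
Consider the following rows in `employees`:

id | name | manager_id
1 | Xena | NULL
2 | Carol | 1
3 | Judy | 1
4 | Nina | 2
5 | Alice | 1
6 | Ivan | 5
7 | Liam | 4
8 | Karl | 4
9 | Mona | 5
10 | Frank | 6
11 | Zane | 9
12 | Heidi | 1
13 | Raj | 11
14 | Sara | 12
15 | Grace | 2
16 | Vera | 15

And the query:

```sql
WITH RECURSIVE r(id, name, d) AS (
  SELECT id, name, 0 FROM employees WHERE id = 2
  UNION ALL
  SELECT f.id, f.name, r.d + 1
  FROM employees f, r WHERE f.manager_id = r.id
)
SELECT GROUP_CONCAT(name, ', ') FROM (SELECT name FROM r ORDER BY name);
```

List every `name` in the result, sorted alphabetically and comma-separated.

Carol, Grace, Karl, Liam, Nina, Vera

Base: id=2 (Carol) at d 0.
Iteration 1: rows with manager_id in {2} -> Nina (id 4, d 1), Grace (id 15, d 1).
Iteration 2: rows with manager_id in {4,15} -> Liam (id 7, d 2), Karl (id 8, d 2), Vera (id 16, d 2).
Iteration 3: no rows with manager_id in {7,8,16}; recursion stops.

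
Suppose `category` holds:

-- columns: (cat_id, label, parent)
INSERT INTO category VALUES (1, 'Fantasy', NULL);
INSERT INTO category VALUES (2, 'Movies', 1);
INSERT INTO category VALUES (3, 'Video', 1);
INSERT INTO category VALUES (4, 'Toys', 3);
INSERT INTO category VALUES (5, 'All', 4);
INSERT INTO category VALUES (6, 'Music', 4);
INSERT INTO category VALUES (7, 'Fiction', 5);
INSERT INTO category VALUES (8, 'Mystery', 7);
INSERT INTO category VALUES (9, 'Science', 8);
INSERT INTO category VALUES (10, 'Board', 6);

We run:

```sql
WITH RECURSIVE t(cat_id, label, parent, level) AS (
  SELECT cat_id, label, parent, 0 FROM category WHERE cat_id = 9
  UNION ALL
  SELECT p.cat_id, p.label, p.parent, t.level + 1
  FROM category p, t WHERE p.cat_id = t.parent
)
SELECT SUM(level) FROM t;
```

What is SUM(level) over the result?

Base: cat_id=9 (Science), parent=8, level 0.
Iteration 1: join on cat_id=8 -> Mystery (id 8, parent=7, level 1).
Iteration 2: join on cat_id=7 -> Fiction (id 7, parent=5, level 2).
Iteration 3: join on cat_id=5 -> All (id 5, parent=4, level 3).
Iteration 4: join on cat_id=4 -> Toys (id 4, parent=3, level 4).
Iteration 5: join on cat_id=3 -> Video (id 3, parent=1, level 5).
Iteration 6: join on cat_id=1 -> Fantasy (id 1, parent=NULL, level 6).
Iteration 7: parent is NULL; no match; recursion stops.
SUM(level) = 0 + 1 + 2 + 3 + 4 + 5 + 6 = 21.

21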